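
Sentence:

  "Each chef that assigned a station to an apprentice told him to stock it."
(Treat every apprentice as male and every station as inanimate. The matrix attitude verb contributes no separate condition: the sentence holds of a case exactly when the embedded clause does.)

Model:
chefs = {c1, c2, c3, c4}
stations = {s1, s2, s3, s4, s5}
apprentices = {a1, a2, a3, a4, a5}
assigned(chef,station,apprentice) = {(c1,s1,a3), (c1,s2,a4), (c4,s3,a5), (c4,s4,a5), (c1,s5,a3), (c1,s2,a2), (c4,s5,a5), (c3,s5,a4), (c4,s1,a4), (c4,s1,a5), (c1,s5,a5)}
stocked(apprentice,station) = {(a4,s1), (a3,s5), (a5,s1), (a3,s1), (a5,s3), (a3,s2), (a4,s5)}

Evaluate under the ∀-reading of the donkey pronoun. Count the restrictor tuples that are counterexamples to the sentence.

"him" takes "an apprentice" as antecedent and "it" takes "a station"; both are donkey pronouns co-varying with the restrictor.
Strong reading: for every (c,s,a) with assigned(c,s,a), stocked(a,s).
Restrictor triples: (c1,s1,a3)→stocked(a3,s1) ✓  (c1,s2,a2)→stocked(a2,s2) ✗  (c1,s2,a4)→stocked(a4,s2) ✗  (c1,s5,a3)→stocked(a3,s5) ✓  (c1,s5,a5)→stocked(a5,s5) ✗  (c3,s5,a4)→stocked(a4,s5) ✓  (c4,s1,a4)→stocked(a4,s1) ✓  (c4,s1,a5)→stocked(a5,s1) ✓  (c4,s3,a5)→stocked(a5,s3) ✓  (c4,s4,a5)→stocked(a5,s4) ✗  (c4,s5,a5)→stocked(a5,s5) ✗
Counterexamples (restrictor triples failing the scope): 5.

5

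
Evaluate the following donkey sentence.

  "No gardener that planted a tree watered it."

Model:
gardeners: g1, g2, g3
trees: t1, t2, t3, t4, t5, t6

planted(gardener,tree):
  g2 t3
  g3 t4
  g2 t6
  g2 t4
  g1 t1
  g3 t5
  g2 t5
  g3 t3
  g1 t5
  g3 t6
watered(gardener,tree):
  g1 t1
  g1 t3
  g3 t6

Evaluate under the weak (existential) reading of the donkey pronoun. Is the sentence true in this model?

False

"it" takes "a tree" as antecedent — a donkey pronoun bound across the clause boundary.
Truth condition: for no (g,t) with planted(g,t) does watered(g,t) hold.
Restrictor pairs — does the scope hold? (g1,t1):holds  (g1,t5):fails  (g2,t3):fails  (g2,t4):fails  (g2,t5):fails  (g2,t6):fails  (g3,t3):fails  (g3,t4):fails  (g3,t5):fails  (g3,t6):holds
Scope holds for 2 pair(s), so the sentence is false.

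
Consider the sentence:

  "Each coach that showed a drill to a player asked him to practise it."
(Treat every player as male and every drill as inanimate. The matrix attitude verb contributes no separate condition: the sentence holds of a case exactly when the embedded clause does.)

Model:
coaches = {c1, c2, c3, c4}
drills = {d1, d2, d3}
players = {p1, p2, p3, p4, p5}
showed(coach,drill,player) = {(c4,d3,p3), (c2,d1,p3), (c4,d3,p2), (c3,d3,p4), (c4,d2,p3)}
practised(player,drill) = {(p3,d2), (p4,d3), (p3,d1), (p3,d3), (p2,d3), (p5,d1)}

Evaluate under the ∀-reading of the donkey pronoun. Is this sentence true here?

"him" takes "a player" as antecedent and "it" takes "a drill"; both are donkey pronouns co-varying with the restrictor.
Strong reading: for every (c,d,p) with showed(c,d,p), practised(p,d).
Restrictor triples: (c2,d1,p3)→practised(p3,d1) ✓  (c3,d3,p4)→practised(p4,d3) ✓  (c4,d2,p3)→practised(p3,d2) ✓  (c4,d3,p2)→practised(p2,d3) ✓  (c4,d3,p3)→practised(p3,d3) ✓
Every restrictor triple satisfies the scope.

True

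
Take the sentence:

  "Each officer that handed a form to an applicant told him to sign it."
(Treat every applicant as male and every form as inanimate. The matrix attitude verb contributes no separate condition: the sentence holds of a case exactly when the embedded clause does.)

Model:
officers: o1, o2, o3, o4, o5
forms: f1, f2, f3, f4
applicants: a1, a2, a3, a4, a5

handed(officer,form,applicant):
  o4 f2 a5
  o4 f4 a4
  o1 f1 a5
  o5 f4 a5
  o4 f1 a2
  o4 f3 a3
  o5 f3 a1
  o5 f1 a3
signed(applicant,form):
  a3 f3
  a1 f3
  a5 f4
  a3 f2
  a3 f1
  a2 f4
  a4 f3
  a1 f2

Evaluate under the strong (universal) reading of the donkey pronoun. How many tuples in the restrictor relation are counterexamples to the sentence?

4

"him" takes "an applicant" as antecedent and "it" takes "a form"; both are donkey pronouns co-varying with the restrictor.
Strong reading: for every (o,f,a) with handed(o,f,a), signed(a,f).
Restrictor triples: (o1,f1,a5)→signed(a5,f1) ✗  (o4,f1,a2)→signed(a2,f1) ✗  (o4,f2,a5)→signed(a5,f2) ✗  (o4,f3,a3)→signed(a3,f3) ✓  (o4,f4,a4)→signed(a4,f4) ✗  (o5,f1,a3)→signed(a3,f1) ✓  (o5,f3,a1)→signed(a1,f3) ✓  (o5,f4,a5)→signed(a5,f4) ✓
Counterexamples (restrictor triples failing the scope): 4.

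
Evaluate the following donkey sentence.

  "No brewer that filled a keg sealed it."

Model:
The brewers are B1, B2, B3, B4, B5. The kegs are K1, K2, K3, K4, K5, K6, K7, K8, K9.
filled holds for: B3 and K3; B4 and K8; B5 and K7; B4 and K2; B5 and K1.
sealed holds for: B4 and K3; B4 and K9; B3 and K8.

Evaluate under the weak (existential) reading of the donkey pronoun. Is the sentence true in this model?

"it" takes "a keg" as antecedent — a donkey pronoun bound across the clause boundary.
Truth condition: for no (b,k) with filled(b,k) does sealed(b,k) hold.
Restrictor pairs — does the scope hold? (B3,K3):fails  (B4,K2):fails  (B4,K8):fails  (B5,K1):fails  (B5,K7):fails
Scope holds for no restrictor pair, so the sentence is true.

True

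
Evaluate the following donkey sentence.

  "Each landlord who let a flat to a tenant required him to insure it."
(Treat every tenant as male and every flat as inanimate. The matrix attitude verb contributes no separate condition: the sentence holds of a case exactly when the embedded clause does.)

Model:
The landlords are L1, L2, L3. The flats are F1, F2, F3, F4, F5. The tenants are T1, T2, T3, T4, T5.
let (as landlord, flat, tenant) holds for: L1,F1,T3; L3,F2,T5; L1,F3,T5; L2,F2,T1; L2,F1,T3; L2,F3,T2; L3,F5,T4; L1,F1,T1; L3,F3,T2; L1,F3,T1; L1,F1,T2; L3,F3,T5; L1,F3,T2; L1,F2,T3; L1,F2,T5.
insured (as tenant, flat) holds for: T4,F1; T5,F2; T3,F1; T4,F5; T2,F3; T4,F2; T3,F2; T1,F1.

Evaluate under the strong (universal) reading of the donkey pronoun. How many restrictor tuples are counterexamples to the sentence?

"him" takes "a tenant" as antecedent and "it" takes "a flat"; both are donkey pronouns co-varying with the restrictor.
Strong reading: for every (l,f,t) with let(l,f,t), insured(t,f).
Restrictor triples: (L1,F1,T1)→insured(T1,F1) ✓  (L1,F1,T2)→insured(T2,F1) ✗  (L1,F1,T3)→insured(T3,F1) ✓  (L1,F2,T3)→insured(T3,F2) ✓  (L1,F2,T5)→insured(T5,F2) ✓  (L1,F3,T1)→insured(T1,F3) ✗  (L1,F3,T2)→insured(T2,F3) ✓  (L1,F3,T5)→insured(T5,F3) ✗  (L2,F1,T3)→insured(T3,F1) ✓  (L2,F2,T1)→insured(T1,F2) ✗  (L2,F3,T2)→insured(T2,F3) ✓  (L3,F2,T5)→insured(T5,F2) ✓  (L3,F3,T2)→insured(T2,F3) ✓  (L3,F3,T5)→insured(T5,F3) ✗  (L3,F5,T4)→insured(T4,F5) ✓
Counterexamples (restrictor triples failing the scope): 5.

5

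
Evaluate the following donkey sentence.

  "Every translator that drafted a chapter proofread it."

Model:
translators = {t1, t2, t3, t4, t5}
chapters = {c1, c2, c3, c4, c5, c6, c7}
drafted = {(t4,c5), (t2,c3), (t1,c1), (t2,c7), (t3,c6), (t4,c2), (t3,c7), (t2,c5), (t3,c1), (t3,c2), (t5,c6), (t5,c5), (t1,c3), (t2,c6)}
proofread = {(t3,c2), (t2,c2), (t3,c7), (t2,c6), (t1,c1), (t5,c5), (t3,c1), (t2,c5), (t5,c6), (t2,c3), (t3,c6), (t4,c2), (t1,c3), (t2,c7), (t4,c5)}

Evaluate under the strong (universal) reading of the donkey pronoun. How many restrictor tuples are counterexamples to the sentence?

0

"it" takes "a chapter" as antecedent — a donkey pronoun bound across the clause boundary.
Strong reading: for every (t,c) with drafted(t,c), proofread(t,c).
Restrictor pairs: (t1,c1) ✓  (t1,c3) ✓  (t2,c3) ✓  (t2,c5) ✓  (t2,c6) ✓  (t2,c7) ✓  (t3,c1) ✓  (t3,c2) ✓  (t3,c6) ✓  (t3,c7) ✓  (t4,c2) ✓  (t4,c5) ✓  (t5,c5) ✓  (t5,c6) ✓
Counterexamples (restrictor pairs failing the scope): 0.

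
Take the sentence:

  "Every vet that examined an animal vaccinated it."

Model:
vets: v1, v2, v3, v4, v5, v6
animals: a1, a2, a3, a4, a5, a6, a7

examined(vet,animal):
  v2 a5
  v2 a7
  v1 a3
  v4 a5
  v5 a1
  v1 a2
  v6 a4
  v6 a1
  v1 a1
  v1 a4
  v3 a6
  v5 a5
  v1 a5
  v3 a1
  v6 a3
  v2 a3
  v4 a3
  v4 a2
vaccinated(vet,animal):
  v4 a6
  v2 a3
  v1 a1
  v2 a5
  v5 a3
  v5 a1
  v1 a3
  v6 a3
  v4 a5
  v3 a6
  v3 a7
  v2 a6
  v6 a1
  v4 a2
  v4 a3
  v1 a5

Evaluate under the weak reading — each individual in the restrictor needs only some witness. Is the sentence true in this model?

"it" takes "an animal" as antecedent — a donkey pronoun bound across the clause boundary.
Weak reading: every vet v with some examined-animal has at least one examined-animal a such that vaccinated(v,a).
Per vet: v1:✓  v2:✓  v3:✓  v4:✓  v5:✓  v6:✓
Every vet in the restrictor has a witness.

True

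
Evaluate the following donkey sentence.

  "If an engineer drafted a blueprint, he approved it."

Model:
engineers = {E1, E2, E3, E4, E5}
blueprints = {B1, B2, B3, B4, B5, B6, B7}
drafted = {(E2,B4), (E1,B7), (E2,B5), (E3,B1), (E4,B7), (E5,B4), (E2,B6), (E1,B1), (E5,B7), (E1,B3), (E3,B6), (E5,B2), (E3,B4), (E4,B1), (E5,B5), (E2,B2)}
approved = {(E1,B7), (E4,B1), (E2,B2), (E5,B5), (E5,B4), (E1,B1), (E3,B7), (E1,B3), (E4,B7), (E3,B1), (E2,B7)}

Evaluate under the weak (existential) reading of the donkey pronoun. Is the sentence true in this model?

"it" takes "a blueprint" as antecedent — a donkey pronoun bound across the clause boundary.
Weak reading: every engineer e with some drafted-blueprint has at least one drafted-blueprint b such that approved(e,b).
Per engineer: E1:✓  E2:✓  E3:✓  E4:✓  E5:✓
Every engineer in the restrictor has a witness.

True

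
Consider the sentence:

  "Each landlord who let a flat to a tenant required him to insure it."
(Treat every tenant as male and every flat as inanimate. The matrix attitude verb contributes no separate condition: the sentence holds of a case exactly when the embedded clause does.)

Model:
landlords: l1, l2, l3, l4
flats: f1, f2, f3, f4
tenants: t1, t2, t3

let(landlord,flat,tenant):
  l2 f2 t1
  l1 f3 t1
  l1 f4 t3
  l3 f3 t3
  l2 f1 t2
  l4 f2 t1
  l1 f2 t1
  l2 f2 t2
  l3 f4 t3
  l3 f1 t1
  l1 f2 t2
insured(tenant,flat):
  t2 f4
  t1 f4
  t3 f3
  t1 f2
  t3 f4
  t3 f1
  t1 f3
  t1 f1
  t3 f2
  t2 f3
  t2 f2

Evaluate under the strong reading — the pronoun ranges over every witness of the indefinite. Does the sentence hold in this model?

"him" takes "a tenant" as antecedent and "it" takes "a flat"; both are donkey pronouns co-varying with the restrictor.
Strong reading: for every (l,f,t) with let(l,f,t), insured(t,f).
Restrictor triples: (l1,f2,t1)→insured(t1,f2) ✓  (l1,f2,t2)→insured(t2,f2) ✓  (l1,f3,t1)→insured(t1,f3) ✓  (l1,f4,t3)→insured(t3,f4) ✓  (l2,f1,t2)→insured(t2,f1) ✗  (l2,f2,t1)→insured(t1,f2) ✓  (l2,f2,t2)→insured(t2,f2) ✓  (l3,f1,t1)→insured(t1,f1) ✓  (l3,f3,t3)→insured(t3,f3) ✓  (l3,f4,t3)→insured(t3,f4) ✓  (l4,f2,t1)→insured(t1,f2) ✓
Counterexample: (l2,f1,t2) — insured(t2,f1) does not hold.

False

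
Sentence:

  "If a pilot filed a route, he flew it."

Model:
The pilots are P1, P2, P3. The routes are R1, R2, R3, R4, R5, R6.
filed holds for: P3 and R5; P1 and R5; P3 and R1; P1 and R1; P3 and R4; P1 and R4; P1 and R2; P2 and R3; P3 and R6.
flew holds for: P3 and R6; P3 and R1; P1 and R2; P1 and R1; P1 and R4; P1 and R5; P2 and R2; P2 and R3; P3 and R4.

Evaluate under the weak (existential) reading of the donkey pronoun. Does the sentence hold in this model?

True

"it" takes "a route" as antecedent — a donkey pronoun bound across the clause boundary.
Weak reading: every pilot p with some filed-route has at least one filed-route r such that flew(p,r).
Per pilot: P1:✓  P2:✓  P3:✓
Every pilot in the restrictor has a witness.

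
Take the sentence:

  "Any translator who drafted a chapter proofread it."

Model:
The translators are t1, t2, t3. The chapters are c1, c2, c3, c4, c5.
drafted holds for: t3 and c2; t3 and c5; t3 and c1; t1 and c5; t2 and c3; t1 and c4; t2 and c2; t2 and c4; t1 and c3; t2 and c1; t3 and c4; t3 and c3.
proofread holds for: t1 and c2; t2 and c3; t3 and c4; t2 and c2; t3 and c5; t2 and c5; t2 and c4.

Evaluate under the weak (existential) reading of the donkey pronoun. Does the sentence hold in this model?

"it" takes "a chapter" as antecedent — a donkey pronoun bound across the clause boundary.
Weak reading: every translator t with some drafted-chapter has at least one drafted-chapter c such that proofread(t,c).
Per translator: t1:✗  t2:✓  t3:✓
t1 has no witness among its drafted-chapters.

False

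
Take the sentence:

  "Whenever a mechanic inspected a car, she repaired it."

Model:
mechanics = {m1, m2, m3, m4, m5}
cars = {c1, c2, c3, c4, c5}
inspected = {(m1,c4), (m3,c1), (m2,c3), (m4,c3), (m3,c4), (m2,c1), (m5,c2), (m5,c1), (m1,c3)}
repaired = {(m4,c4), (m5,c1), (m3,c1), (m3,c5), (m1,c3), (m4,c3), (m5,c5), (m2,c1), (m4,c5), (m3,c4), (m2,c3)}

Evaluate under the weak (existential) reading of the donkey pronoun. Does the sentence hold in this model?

True

"it" takes "a car" as antecedent — a donkey pronoun bound across the clause boundary.
Weak reading: every mechanic m with some inspected-car has at least one inspected-car c such that repaired(m,c).
Per mechanic: m1:✓  m2:✓  m3:✓  m4:✓  m5:✓
Every mechanic in the restrictor has a witness.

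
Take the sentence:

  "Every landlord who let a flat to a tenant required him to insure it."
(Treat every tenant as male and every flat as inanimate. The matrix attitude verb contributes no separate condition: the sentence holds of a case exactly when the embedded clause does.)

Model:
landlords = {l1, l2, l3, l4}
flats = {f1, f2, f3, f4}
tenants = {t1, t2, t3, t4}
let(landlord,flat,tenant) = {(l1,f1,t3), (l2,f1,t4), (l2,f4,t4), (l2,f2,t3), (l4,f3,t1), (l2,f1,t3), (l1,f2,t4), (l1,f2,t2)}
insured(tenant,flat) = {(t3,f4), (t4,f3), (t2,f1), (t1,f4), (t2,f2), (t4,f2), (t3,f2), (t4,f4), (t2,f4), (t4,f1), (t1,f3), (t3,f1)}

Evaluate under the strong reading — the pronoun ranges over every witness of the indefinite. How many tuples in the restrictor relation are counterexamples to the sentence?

0

"him" takes "a tenant" as antecedent and "it" takes "a flat"; both are donkey pronouns co-varying with the restrictor.
Strong reading: for every (l,f,t) with let(l,f,t), insured(t,f).
Restrictor triples: (l1,f1,t3)→insured(t3,f1) ✓  (l1,f2,t2)→insured(t2,f2) ✓  (l1,f2,t4)→insured(t4,f2) ✓  (l2,f1,t3)→insured(t3,f1) ✓  (l2,f1,t4)→insured(t4,f1) ✓  (l2,f2,t3)→insured(t3,f2) ✓  (l2,f4,t4)→insured(t4,f4) ✓  (l4,f3,t1)→insured(t1,f3) ✓
Counterexamples (restrictor triples failing the scope): 0.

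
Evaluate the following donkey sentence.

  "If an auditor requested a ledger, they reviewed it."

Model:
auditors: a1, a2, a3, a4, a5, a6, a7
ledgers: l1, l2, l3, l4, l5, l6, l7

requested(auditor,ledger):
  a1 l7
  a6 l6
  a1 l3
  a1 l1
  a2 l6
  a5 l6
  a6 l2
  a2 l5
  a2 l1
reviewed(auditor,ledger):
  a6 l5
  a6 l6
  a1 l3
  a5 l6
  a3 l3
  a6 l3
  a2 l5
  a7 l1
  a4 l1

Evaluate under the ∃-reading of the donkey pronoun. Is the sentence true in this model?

"it" takes "a ledger" as antecedent — a donkey pronoun bound across the clause boundary.
Weak reading: every auditor a with some requested-ledger has at least one requested-ledger l such that reviewed(a,l).
Per auditor: a1:✓  a2:✓  a5:✓  a6:✓
Every auditor in the restrictor has a witness.

True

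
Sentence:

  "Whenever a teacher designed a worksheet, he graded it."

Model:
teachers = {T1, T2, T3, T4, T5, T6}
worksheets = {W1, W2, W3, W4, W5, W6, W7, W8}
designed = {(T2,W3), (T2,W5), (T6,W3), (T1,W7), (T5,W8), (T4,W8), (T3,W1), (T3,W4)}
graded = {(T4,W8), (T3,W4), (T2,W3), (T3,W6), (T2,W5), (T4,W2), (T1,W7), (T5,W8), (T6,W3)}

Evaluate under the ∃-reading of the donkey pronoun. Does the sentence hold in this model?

True

"it" takes "a worksheet" as antecedent — a donkey pronoun bound across the clause boundary.
Weak reading: every teacher t with some designed-worksheet has at least one designed-worksheet w such that graded(t,w).
Per teacher: T1:✓  T2:✓  T3:✓  T4:✓  T5:✓  T6:✓
Every teacher in the restrictor has a witness.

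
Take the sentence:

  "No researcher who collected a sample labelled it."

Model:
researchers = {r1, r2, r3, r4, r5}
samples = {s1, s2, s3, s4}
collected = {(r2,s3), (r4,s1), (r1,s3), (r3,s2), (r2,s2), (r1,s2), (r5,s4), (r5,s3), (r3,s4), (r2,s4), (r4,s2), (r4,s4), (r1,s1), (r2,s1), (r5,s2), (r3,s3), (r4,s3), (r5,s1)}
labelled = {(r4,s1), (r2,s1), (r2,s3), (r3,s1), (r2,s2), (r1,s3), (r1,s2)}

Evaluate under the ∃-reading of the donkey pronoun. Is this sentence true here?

"it" takes "a sample" as antecedent — a donkey pronoun bound across the clause boundary.
Truth condition: for no (r,s) with collected(r,s) does labelled(r,s) hold.
Restrictor pairs — does the scope hold? (r1,s1):fails  (r1,s2):holds  (r1,s3):holds  (r2,s1):holds  (r2,s2):holds  (r2,s3):holds  (r2,s4):fails  (r3,s2):fails  (r3,s3):fails  (r3,s4):fails  (r4,s1):holds  (r4,s2):fails  (r4,s3):fails  (r4,s4):fails  (r5,s1):fails  (r5,s2):fails  (r5,s3):fails  (r5,s4):fails
Scope holds for 6 pair(s), so the sentence is false.

False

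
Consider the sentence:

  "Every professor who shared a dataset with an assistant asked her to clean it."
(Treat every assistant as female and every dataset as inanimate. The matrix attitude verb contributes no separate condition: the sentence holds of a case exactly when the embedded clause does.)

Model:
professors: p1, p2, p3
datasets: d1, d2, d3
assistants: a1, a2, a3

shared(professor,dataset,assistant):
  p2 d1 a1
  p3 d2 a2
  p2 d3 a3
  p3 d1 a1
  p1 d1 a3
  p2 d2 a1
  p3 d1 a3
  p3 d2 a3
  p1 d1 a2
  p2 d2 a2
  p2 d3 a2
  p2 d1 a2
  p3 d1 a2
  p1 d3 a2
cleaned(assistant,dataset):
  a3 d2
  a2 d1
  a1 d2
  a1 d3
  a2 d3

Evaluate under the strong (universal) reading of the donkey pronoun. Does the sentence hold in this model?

False

"her" takes "an assistant" as antecedent and "it" takes "a dataset"; both are donkey pronouns co-varying with the restrictor.
Strong reading: for every (p,d,a) with shared(p,d,a), cleaned(a,d).
Restrictor triples: (p1,d1,a2)→cleaned(a2,d1) ✓  (p1,d1,a3)→cleaned(a3,d1) ✗  (p1,d3,a2)→cleaned(a2,d3) ✓  (p2,d1,a1)→cleaned(a1,d1) ✗  (p2,d1,a2)→cleaned(a2,d1) ✓  (p2,d2,a1)→cleaned(a1,d2) ✓  (p2,d2,a2)→cleaned(a2,d2) ✗  (p2,d3,a2)→cleaned(a2,d3) ✓  (p2,d3,a3)→cleaned(a3,d3) ✗  (p3,d1,a1)→cleaned(a1,d1) ✗  (p3,d1,a2)→cleaned(a2,d1) ✓  (p3,d1,a3)→cleaned(a3,d1) ✗  (p3,d2,a2)→cleaned(a2,d2) ✗  (p3,d2,a3)→cleaned(a3,d2) ✓
Counterexample: (p1,d1,a3) — cleaned(a3,d1) does not hold.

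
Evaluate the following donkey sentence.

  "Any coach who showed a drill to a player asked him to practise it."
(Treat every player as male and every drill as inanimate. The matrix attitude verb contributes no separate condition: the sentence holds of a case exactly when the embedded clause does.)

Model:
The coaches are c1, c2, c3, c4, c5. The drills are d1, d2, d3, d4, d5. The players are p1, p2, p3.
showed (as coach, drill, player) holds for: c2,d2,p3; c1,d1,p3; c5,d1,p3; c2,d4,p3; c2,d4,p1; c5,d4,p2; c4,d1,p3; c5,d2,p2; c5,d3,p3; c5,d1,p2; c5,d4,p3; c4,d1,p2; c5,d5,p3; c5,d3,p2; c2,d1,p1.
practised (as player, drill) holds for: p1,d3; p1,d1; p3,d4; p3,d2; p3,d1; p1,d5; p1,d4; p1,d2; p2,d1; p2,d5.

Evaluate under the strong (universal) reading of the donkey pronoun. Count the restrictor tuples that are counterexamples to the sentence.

"him" takes "a player" as antecedent and "it" takes "a drill"; both are donkey pronouns co-varying with the restrictor.
Strong reading: for every (c,d,p) with showed(c,d,p), practised(p,d).
Restrictor triples: (c1,d1,p3)→practised(p3,d1) ✓  (c2,d1,p1)→practised(p1,d1) ✓  (c2,d2,p3)→practised(p3,d2) ✓  (c2,d4,p1)→practised(p1,d4) ✓  (c2,d4,p3)→practised(p3,d4) ✓  (c4,d1,p2)→practised(p2,d1) ✓  (c4,d1,p3)→practised(p3,d1) ✓  (c5,d1,p2)→practised(p2,d1) ✓  (c5,d1,p3)→practised(p3,d1) ✓  (c5,d2,p2)→practised(p2,d2) ✗  (c5,d3,p2)→practised(p2,d3) ✗  (c5,d3,p3)→practised(p3,d3) ✗  (c5,d4,p2)→practised(p2,d4) ✗  (c5,d4,p3)→practised(p3,d4) ✓  (c5,d5,p3)→practised(p3,d5) ✗
Counterexamples (restrictor triples failing the scope): 5.

5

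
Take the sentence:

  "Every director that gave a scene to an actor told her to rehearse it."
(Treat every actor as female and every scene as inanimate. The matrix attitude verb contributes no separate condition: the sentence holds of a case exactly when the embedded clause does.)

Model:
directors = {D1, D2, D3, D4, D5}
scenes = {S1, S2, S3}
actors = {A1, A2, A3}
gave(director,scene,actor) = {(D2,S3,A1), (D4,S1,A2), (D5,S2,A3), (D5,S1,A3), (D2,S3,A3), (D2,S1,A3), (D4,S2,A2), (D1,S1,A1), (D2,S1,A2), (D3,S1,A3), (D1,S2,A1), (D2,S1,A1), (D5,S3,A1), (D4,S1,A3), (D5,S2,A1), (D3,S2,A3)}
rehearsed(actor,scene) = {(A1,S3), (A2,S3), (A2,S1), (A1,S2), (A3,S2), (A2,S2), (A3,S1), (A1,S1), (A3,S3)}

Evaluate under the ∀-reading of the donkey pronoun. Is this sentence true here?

True

"her" takes "an actor" as antecedent and "it" takes "a scene"; both are donkey pronouns co-varying with the restrictor.
Strong reading: for every (d,s,a) with gave(d,s,a), rehearsed(a,s).
Restrictor triples: (D1,S1,A1)→rehearsed(A1,S1) ✓  (D1,S2,A1)→rehearsed(A1,S2) ✓  (D2,S1,A1)→rehearsed(A1,S1) ✓  (D2,S1,A2)→rehearsed(A2,S1) ✓  (D2,S1,A3)→rehearsed(A3,S1) ✓  (D2,S3,A1)→rehearsed(A1,S3) ✓  (D2,S3,A3)→rehearsed(A3,S3) ✓  (D3,S1,A3)→rehearsed(A3,S1) ✓  (D3,S2,A3)→rehearsed(A3,S2) ✓  (D4,S1,A2)→rehearsed(A2,S1) ✓  (D4,S1,A3)→rehearsed(A3,S1) ✓  (D4,S2,A2)→rehearsed(A2,S2) ✓  (D5,S1,A3)→rehearsed(A3,S1) ✓  (D5,S2,A1)→rehearsed(A1,S2) ✓  (D5,S2,A3)→rehearsed(A3,S2) ✓  (D5,S3,A1)→rehearsed(A1,S3) ✓
Every restrictor triple satisfies the scope.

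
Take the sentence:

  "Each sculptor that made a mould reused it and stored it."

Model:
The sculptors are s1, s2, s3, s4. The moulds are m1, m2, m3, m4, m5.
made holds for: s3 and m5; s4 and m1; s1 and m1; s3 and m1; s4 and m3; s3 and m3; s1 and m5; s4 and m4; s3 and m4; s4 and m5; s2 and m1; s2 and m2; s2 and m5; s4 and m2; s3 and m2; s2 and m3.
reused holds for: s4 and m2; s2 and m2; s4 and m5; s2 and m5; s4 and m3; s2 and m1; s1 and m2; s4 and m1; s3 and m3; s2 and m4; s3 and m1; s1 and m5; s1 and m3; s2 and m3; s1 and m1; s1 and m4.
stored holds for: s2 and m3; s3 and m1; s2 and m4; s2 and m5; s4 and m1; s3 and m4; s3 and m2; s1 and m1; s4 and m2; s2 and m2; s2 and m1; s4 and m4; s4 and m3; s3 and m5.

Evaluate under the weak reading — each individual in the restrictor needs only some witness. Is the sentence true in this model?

True

"it" takes "a mould" as antecedent — a donkey pronoun bound across the clause boundary.
Weak reading: every sculptor s with some made-mould has at least one made-mould m such that reused(s,m) ∧ stored(s,m).
Per sculptor: s1:✓  s2:✓  s3:✓  s4:✓
Every sculptor in the restrictor has a witness.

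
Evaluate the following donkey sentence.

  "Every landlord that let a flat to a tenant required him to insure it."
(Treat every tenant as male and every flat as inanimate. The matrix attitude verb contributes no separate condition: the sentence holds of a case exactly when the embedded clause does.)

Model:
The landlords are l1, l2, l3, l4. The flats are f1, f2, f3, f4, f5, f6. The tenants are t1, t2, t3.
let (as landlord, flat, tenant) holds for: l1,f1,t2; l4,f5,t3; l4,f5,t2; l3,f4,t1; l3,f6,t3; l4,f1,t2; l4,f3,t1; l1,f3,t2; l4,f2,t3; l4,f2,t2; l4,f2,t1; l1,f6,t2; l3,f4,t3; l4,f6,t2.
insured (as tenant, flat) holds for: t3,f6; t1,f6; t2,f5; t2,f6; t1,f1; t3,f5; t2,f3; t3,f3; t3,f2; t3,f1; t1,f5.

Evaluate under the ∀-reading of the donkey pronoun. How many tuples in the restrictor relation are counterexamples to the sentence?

7

"him" takes "a tenant" as antecedent and "it" takes "a flat"; both are donkey pronouns co-varying with the restrictor.
Strong reading: for every (l,f,t) with let(l,f,t), insured(t,f).
Restrictor triples: (l1,f1,t2)→insured(t2,f1) ✗  (l1,f3,t2)→insured(t2,f3) ✓  (l1,f6,t2)→insured(t2,f6) ✓  (l3,f4,t1)→insured(t1,f4) ✗  (l3,f4,t3)→insured(t3,f4) ✗  (l3,f6,t3)→insured(t3,f6) ✓  (l4,f1,t2)→insured(t2,f1) ✗  (l4,f2,t1)→insured(t1,f2) ✗  (l4,f2,t2)→insured(t2,f2) ✗  (l4,f2,t3)→insured(t3,f2) ✓  (l4,f3,t1)→insured(t1,f3) ✗  (l4,f5,t2)→insured(t2,f5) ✓  (l4,f5,t3)→insured(t3,f5) ✓  (l4,f6,t2)→insured(t2,f6) ✓
Counterexamples (restrictor triples failing the scope): 7.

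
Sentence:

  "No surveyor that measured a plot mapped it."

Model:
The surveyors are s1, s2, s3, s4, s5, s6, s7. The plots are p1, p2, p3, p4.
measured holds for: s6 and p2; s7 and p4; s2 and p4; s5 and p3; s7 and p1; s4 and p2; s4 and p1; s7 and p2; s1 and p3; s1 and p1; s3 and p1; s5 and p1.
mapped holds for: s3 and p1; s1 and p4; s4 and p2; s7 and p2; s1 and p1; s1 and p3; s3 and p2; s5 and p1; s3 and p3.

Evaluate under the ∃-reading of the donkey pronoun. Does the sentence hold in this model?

False

"it" takes "a plot" as antecedent — a donkey pronoun bound across the clause boundary.
Truth condition: for no (s,p) with measured(s,p) does mapped(s,p) hold.
Restrictor pairs — does the scope hold? (s1,p1):holds  (s1,p3):holds  (s2,p4):fails  (s3,p1):holds  (s4,p1):fails  (s4,p2):holds  (s5,p1):holds  (s5,p3):fails  (s6,p2):fails  (s7,p1):fails  (s7,p2):holds  (s7,p4):fails
Scope holds for 6 pair(s), so the sentence is false.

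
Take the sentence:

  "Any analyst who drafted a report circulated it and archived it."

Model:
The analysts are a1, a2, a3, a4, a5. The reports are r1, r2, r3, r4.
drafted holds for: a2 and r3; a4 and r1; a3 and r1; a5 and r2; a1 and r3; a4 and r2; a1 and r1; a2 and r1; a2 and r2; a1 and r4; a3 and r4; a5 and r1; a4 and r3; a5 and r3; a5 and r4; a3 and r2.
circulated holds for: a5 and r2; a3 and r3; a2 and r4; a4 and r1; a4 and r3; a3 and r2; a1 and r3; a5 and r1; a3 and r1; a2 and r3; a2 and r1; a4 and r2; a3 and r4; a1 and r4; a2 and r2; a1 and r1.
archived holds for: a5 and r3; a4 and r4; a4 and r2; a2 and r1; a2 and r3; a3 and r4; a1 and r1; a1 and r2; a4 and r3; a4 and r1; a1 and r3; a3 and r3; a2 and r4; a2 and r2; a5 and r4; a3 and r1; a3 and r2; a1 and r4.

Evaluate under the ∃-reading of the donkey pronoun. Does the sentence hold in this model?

"it" takes "a report" as antecedent — a donkey pronoun bound across the clause boundary.
Weak reading: every analyst a with some drafted-report has at least one drafted-report r such that circulated(a,r) ∧ archived(a,r).
Per analyst: a1:✓  a2:✓  a3:✓  a4:✓  a5:✗
a5 has no witness among its drafted-reports.

False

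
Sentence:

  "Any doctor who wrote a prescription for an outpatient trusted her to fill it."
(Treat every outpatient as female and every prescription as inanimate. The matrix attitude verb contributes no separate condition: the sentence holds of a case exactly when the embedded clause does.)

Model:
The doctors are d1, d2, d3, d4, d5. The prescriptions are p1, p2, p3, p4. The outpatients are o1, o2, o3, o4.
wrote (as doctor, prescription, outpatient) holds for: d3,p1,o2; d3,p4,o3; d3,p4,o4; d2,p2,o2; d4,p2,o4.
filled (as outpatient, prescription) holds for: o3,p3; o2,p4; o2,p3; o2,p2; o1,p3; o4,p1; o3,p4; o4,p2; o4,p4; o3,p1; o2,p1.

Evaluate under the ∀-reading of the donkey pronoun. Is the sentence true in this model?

True

"her" takes "an outpatient" as antecedent and "it" takes "a prescription"; both are donkey pronouns co-varying with the restrictor.
Strong reading: for every (d,p,o) with wrote(d,p,o), filled(o,p).
Restrictor triples: (d2,p2,o2)→filled(o2,p2) ✓  (d3,p1,o2)→filled(o2,p1) ✓  (d3,p4,o3)→filled(o3,p4) ✓  (d3,p4,o4)→filled(o4,p4) ✓  (d4,p2,o4)→filled(o4,p2) ✓
Every restrictor triple satisfies the scope.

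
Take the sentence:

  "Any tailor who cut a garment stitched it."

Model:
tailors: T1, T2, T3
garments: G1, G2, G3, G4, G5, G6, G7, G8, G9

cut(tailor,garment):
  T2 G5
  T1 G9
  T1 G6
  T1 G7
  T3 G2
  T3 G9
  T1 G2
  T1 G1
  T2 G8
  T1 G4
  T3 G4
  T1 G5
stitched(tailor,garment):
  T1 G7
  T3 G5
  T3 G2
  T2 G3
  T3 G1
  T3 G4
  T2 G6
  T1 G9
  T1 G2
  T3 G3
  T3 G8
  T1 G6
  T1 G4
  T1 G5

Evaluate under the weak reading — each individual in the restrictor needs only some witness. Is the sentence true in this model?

False

"it" takes "a garment" as antecedent — a donkey pronoun bound across the clause boundary.
Weak reading: every tailor t with some cut-garment has at least one cut-garment g such that stitched(t,g).
Per tailor: T1:✓  T2:✗  T3:✓
T2 has no witness among its cut-garments.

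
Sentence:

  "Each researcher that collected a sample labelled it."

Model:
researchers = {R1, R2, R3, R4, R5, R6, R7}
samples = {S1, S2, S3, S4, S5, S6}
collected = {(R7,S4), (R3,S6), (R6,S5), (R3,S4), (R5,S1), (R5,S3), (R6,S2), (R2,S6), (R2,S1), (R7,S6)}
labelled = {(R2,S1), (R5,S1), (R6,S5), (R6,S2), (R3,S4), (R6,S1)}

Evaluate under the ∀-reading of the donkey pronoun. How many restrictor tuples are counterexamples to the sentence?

5

"it" takes "a sample" as antecedent — a donkey pronoun bound across the clause boundary.
Strong reading: for every (r,s) with collected(r,s), labelled(r,s).
Restrictor pairs: (R2,S1) ✓  (R2,S6) ✗  (R3,S4) ✓  (R3,S6) ✗  (R5,S1) ✓  (R5,S3) ✗  (R6,S2) ✓  (R6,S5) ✓  (R7,S4) ✗  (R7,S6) ✗
Counterexamples (restrictor pairs failing the scope): 5.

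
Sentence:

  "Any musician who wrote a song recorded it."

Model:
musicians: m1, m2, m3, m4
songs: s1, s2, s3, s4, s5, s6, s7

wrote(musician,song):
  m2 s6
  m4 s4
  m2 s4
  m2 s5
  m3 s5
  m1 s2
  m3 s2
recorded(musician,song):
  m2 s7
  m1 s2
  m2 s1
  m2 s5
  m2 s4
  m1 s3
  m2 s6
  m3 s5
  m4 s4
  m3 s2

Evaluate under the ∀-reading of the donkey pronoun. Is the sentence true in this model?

True

"it" takes "a song" as antecedent — a donkey pronoun bound across the clause boundary.
Strong reading: for every (m,s) with wrote(m,s), recorded(m,s).
Restrictor pairs: (m1,s2) ✓  (m2,s4) ✓  (m2,s5) ✓  (m2,s6) ✓  (m3,s2) ✓  (m3,s5) ✓  (m4,s4) ✓
Every restrictor pair satisfies the scope.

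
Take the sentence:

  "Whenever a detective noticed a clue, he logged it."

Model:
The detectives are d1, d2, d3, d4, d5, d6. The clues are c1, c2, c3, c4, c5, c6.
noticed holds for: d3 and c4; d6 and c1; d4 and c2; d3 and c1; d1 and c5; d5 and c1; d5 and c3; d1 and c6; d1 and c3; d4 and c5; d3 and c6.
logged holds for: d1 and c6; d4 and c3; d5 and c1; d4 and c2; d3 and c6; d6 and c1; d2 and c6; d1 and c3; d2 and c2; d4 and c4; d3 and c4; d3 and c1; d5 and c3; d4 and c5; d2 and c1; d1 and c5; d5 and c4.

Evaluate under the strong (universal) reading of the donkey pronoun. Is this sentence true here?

"it" takes "a clue" as antecedent — a donkey pronoun bound across the clause boundary.
Strong reading: for every (d,c) with noticed(d,c), logged(d,c).
Restrictor pairs: (d1,c3) ✓  (d1,c5) ✓  (d1,c6) ✓  (d3,c1) ✓  (d3,c4) ✓  (d3,c6) ✓  (d4,c2) ✓  (d4,c5) ✓  (d5,c1) ✓  (d5,c3) ✓  (d6,c1) ✓
Every restrictor pair satisfies the scope.

True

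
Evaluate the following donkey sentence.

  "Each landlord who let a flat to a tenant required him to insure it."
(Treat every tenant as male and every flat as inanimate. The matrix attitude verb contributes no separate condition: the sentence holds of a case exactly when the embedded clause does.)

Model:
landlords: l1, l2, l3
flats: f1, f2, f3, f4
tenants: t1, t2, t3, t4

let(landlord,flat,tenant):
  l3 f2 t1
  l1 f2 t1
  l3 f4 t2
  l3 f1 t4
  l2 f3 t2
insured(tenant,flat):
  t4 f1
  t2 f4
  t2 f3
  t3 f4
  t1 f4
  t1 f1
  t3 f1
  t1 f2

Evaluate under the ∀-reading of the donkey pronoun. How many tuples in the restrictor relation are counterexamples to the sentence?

"him" takes "a tenant" as antecedent and "it" takes "a flat"; both are donkey pronouns co-varying with the restrictor.
Strong reading: for every (l,f,t) with let(l,f,t), insured(t,f).
Restrictor triples: (l1,f2,t1)→insured(t1,f2) ✓  (l2,f3,t2)→insured(t2,f3) ✓  (l3,f1,t4)→insured(t4,f1) ✓  (l3,f2,t1)→insured(t1,f2) ✓  (l3,f4,t2)→insured(t2,f4) ✓
Counterexamples (restrictor triples failing the scope): 0.

0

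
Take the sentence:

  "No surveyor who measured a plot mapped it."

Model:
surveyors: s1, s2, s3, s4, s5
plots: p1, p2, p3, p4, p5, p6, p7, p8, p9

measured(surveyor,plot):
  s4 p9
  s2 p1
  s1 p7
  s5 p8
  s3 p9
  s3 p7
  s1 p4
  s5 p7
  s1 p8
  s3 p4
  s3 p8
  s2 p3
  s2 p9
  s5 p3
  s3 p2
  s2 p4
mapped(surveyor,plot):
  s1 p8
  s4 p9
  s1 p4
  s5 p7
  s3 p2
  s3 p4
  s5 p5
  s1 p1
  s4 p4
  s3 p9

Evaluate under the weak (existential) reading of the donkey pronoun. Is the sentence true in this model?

"it" takes "a plot" as antecedent — a donkey pronoun bound across the clause boundary.
Truth condition: for no (s,p) with measured(s,p) does mapped(s,p) hold.
Restrictor pairs — does the scope hold? (s1,p4):holds  (s1,p7):fails  (s1,p8):holds  (s2,p1):fails  (s2,p3):fails  (s2,p4):fails  (s2,p9):fails  (s3,p2):holds  (s3,p4):holds  (s3,p7):fails  (s3,p8):fails  (s3,p9):holds  (s4,p9):holds  (s5,p3):fails  (s5,p7):holds  (s5,p8):fails
Scope holds for 7 pair(s), so the sentence is false.

False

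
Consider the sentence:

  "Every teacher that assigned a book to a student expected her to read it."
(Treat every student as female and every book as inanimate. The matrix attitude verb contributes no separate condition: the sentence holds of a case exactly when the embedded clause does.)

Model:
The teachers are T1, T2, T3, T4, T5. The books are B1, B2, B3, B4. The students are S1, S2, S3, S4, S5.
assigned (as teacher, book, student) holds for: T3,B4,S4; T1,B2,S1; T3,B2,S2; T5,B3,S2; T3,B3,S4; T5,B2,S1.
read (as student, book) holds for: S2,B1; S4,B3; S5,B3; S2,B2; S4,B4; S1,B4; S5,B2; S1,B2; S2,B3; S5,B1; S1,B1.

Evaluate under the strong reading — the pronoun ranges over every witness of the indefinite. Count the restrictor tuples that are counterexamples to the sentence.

0

"her" takes "a student" as antecedent and "it" takes "a book"; both are donkey pronouns co-varying with the restrictor.
Strong reading: for every (t,b,s) with assigned(t,b,s), read(s,b).
Restrictor triples: (T1,B2,S1)→read(S1,B2) ✓  (T3,B2,S2)→read(S2,B2) ✓  (T3,B3,S4)→read(S4,B3) ✓  (T3,B4,S4)→read(S4,B4) ✓  (T5,B2,S1)→read(S1,B2) ✓  (T5,B3,S2)→read(S2,B3) ✓
Counterexamples (restrictor triples failing the scope): 0.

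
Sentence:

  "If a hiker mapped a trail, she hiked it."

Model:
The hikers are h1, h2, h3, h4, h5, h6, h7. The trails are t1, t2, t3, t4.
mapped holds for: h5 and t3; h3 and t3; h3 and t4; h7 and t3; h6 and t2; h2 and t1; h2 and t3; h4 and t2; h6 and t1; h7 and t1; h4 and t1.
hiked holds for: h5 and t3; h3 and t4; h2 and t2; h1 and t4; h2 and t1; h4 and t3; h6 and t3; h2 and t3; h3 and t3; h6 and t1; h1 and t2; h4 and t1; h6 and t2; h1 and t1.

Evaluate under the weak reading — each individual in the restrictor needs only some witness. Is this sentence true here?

"it" takes "a trail" as antecedent — a donkey pronoun bound across the clause boundary.
Weak reading: every hiker h with some mapped-trail has at least one mapped-trail t such that hiked(h,t).
Per hiker: h2:✓  h3:✓  h4:✓  h5:✓  h6:✓  h7:✗
h7 has no witness among its mapped-trails.

False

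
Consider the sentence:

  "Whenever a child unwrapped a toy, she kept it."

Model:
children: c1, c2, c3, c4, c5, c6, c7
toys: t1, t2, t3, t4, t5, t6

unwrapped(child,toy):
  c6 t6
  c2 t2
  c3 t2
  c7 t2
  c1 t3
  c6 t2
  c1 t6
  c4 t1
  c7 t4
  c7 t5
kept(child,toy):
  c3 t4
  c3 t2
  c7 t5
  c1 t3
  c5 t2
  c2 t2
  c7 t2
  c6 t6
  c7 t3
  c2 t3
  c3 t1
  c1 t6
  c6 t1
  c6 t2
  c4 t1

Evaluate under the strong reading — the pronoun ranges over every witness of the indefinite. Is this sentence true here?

False

"it" takes "a toy" as antecedent — a donkey pronoun bound across the clause boundary.
Strong reading: for every (c,t) with unwrapped(c,t), kept(c,t).
Restrictor pairs: (c1,t3) ✓  (c1,t6) ✓  (c2,t2) ✓  (c3,t2) ✓  (c4,t1) ✓  (c6,t2) ✓  (c6,t6) ✓  (c7,t2) ✓  (c7,t4) ✗  (c7,t5) ✓
Counterexample: (c7,t4) is in unwrapped but fails the scope.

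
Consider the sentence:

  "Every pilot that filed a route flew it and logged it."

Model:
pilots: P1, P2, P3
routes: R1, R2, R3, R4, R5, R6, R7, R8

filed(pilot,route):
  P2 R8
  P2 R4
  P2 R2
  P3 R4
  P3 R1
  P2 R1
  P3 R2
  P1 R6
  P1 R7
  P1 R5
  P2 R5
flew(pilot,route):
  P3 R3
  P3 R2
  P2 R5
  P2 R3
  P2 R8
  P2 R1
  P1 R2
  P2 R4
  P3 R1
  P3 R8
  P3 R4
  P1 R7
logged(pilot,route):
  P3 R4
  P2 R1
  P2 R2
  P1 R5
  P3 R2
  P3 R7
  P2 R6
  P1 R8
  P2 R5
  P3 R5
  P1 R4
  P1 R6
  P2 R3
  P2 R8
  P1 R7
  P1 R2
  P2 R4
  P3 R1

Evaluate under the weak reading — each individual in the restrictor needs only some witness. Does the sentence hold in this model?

"it" takes "a route" as antecedent — a donkey pronoun bound across the clause boundary.
Weak reading: every pilot p with some filed-route has at least one filed-route r such that flew(p,r) ∧ logged(p,r).
Per pilot: P1:✓  P2:✓  P3:✓
Every pilot in the restrictor has a witness.

True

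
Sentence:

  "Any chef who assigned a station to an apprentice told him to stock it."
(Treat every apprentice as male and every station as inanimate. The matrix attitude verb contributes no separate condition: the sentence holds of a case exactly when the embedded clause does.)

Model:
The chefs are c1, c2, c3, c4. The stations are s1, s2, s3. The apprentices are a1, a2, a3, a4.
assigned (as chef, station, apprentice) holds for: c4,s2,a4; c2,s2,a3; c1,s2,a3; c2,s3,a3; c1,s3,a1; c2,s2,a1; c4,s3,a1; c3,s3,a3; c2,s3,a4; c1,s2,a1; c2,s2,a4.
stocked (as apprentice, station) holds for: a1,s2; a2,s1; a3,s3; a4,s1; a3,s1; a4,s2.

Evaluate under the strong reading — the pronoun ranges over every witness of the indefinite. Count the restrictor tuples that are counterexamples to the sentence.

"him" takes "an apprentice" as antecedent and "it" takes "a station"; both are donkey pronouns co-varying with the restrictor.
Strong reading: for every (c,s,a) with assigned(c,s,a), stocked(a,s).
Restrictor triples: (c1,s2,a1)→stocked(a1,s2) ✓  (c1,s2,a3)→stocked(a3,s2) ✗  (c1,s3,a1)→stocked(a1,s3) ✗  (c2,s2,a1)→stocked(a1,s2) ✓  (c2,s2,a3)→stocked(a3,s2) ✗  (c2,s2,a4)→stocked(a4,s2) ✓  (c2,s3,a3)→stocked(a3,s3) ✓  (c2,s3,a4)→stocked(a4,s3) ✗  (c3,s3,a3)→stocked(a3,s3) ✓  (c4,s2,a4)→stocked(a4,s2) ✓  (c4,s3,a1)→stocked(a1,s3) ✗
Counterexamples (restrictor triples failing the scope): 5.

5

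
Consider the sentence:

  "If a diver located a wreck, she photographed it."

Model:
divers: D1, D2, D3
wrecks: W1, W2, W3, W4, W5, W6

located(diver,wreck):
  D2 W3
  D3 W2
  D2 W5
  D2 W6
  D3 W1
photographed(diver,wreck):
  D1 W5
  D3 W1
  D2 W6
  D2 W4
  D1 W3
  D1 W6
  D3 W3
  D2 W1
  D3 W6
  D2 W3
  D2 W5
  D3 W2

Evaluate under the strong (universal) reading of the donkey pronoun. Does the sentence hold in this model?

"it" takes "a wreck" as antecedent — a donkey pronoun bound across the clause boundary.
Strong reading: for every (d,w) with located(d,w), photographed(d,w).
Restrictor pairs: (D2,W3) ✓  (D2,W5) ✓  (D2,W6) ✓  (D3,W1) ✓  (D3,W2) ✓
Every restrictor pair satisfies the scope.

True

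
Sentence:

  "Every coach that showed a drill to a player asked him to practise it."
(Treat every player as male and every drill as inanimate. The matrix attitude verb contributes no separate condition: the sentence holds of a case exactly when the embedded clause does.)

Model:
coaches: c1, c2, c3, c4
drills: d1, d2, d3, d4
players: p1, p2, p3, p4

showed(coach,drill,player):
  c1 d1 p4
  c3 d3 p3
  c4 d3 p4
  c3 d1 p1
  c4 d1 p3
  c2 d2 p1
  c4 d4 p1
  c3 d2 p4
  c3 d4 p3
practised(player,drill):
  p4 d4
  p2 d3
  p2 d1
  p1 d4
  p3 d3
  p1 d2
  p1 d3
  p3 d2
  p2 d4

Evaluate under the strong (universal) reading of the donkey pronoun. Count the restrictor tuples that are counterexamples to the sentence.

6

"him" takes "a player" as antecedent and "it" takes "a drill"; both are donkey pronouns co-varying with the restrictor.
Strong reading: for every (c,d,p) with showed(c,d,p), practised(p,d).
Restrictor triples: (c1,d1,p4)→practised(p4,d1) ✗  (c2,d2,p1)→practised(p1,d2) ✓  (c3,d1,p1)→practised(p1,d1) ✗  (c3,d2,p4)→practised(p4,d2) ✗  (c3,d3,p3)→practised(p3,d3) ✓  (c3,d4,p3)→practised(p3,d4) ✗  (c4,d1,p3)→practised(p3,d1) ✗  (c4,d3,p4)→practised(p4,d3) ✗  (c4,d4,p1)→practised(p1,d4) ✓
Counterexamples (restrictor triples failing the scope): 6.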